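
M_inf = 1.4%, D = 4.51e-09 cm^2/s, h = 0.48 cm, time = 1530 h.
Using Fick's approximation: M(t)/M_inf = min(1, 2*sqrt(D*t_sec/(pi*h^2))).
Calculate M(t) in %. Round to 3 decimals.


t = 5508000 s
ratio = min(1, 2*sqrt(4.51e-09*5508000/(pi*0.2304)))
= 0.370509
M(t) = 1.4 * 0.370509 = 0.519%

0.519


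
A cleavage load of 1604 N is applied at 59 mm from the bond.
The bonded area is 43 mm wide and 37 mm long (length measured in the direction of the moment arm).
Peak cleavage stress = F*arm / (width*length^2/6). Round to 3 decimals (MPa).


Moment = 1604 * 59 = 94636 N*mm
Section modulus = 43 * 1369 / 6 = 58867 / 6 mm^3
Stress = 94636 / (58867 / 6) = 567816 / 58867
= 9.646 MPa

9.646


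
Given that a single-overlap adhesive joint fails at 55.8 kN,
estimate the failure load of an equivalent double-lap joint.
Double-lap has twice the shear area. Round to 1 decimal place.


Double-lap factor = 2
Expected load = 55.8 * 2 = 111.6 kN

111.6


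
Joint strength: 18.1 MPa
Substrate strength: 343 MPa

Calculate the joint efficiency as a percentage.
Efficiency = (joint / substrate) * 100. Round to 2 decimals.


Efficiency = (18.1 / 343) * 100 = 5.28%

5.28


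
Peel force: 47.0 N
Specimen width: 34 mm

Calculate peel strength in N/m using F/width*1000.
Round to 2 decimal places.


Peel strength = 47.0 / 34 * 1000 = 1382.35 N/m

1382.35


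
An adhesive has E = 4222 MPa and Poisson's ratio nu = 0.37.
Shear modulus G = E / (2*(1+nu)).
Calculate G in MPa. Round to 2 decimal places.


G = 4222 / (2*(1+0.37))
= 4222 / 2.74
= 1540.88 MPa

1540.88


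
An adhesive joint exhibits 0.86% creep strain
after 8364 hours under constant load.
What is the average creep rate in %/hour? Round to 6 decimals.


Creep rate = strain / time
= 0.86 / 8364
= 0.000103 %/h

0.000103


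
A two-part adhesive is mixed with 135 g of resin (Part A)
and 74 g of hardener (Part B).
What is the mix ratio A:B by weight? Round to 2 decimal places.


Mix ratio = mass_A / mass_B
= 135 / 74
= 1.82

1.82


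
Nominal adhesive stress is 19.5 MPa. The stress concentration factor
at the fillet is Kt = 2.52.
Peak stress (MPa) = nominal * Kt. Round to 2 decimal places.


Peak = 19.5 * 2.52 = 49.14 MPa

49.14


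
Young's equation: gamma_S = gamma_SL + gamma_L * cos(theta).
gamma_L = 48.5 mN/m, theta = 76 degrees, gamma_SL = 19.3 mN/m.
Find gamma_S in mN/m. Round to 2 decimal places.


cos(76 deg) = 0.241922
gamma_S = 19.3 + 48.5 * 0.241922
= 31.03 mN/m

31.03


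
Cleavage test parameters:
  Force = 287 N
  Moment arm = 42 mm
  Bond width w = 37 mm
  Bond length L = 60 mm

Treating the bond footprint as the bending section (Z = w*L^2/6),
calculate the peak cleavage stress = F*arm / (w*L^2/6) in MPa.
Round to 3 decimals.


M = 287 * 42 = 12054 N*mm
Z = 37 * 60^2 / 6 = 133200 / 6 mm^3
sigma = M / Z = 6 * 12054 / 133200 = 72324 / 133200
= 0.543 MPa

0.543


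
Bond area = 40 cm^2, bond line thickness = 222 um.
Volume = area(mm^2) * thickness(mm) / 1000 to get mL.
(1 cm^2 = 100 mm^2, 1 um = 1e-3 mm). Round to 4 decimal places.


area_mm2 = 40 * 100 = 4000
blt_mm = 222 * 1e-3 = 0.222
vol_mm3 = 4000 * 0.222 = 888.0
vol_mL = 888.0 / 1000 = 0.8880 mL

0.8880


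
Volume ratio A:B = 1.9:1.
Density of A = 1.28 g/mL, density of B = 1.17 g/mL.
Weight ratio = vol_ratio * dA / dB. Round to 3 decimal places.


Wt ratio = 1.9 * 1.28 / 1.17
= 2.079

2.079


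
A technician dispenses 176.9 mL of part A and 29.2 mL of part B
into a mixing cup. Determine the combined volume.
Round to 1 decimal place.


Combined volume = 176.9 + 29.2
= 206.1 mL

206.1


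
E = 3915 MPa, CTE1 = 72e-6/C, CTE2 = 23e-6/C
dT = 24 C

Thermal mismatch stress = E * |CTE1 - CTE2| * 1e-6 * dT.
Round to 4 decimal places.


= 3915 * 49e-6 * 24
= 4.6040 MPa

4.6040


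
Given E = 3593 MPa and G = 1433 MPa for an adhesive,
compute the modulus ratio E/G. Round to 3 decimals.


E/G ratio = 3593 / 1433 = 2.507

2.507


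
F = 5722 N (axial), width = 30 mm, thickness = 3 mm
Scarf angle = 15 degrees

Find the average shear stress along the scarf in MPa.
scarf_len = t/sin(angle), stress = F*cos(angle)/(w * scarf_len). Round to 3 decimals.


scarf_len = 3/sin(15 deg) = 11.5911
cos(15 deg) = 0.965926
stress = 5722*0.965926/(30*11.5911) = 15.894 MPa

15.894


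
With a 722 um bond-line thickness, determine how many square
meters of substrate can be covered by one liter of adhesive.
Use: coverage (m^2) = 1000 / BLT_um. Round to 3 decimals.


Coverage = 1000 / 722 = 1.385 m^2

1.385


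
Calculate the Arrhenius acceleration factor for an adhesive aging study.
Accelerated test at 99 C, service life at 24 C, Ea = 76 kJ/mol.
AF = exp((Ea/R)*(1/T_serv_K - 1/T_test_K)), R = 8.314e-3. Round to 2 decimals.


T_test = 372.15 K, T_serv = 297.15 K
Ea/R = 76 / 0.008314 = 9141.21
AF = exp(9141.21 * (1/297.15 - 1/372.15))
= 492.60

492.60


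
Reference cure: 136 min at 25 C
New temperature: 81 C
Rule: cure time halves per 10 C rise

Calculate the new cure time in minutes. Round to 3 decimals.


factor = 2^((81-25)/10) = 48.5029
t_new = 136 / 48.5029 = 2.804 min

2.804


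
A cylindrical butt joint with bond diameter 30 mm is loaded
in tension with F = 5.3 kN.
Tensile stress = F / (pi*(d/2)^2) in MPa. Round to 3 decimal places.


Area = pi * (30/2)^2 = 706.8583 mm^2
Stress = 5.3*1000 / 706.8583
= 7.498 MPa

7.498


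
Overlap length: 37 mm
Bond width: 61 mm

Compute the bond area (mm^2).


Bond area = 37 * 61 = 2257 mm^2

2257


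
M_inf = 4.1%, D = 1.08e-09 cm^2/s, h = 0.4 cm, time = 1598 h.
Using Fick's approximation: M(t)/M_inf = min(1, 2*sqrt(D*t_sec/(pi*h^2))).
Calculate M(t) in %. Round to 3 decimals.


t = 5752800 s
ratio = min(1, 2*sqrt(1.08e-09*5752800/(pi*0.1600)))
= 0.222355
M(t) = 4.1 * 0.222355 = 0.912%

0.912


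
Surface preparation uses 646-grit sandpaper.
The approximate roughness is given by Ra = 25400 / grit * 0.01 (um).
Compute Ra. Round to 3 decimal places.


Ra = 25400 / 646 * 0.01
= 254 / 646
= 0.393 um

0.393


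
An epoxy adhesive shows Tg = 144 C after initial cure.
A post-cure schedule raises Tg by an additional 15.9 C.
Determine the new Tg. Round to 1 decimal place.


New Tg = 144 + 15.9
= 159.9 C

159.9


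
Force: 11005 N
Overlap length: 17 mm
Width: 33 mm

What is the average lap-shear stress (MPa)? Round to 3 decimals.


Average shear stress = F / (overlap * width)
= 11005 / (17 * 33)
= 19.617 MPa

19.617


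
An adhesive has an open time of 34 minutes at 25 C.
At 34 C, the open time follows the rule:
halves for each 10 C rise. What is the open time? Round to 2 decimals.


Factor = 2^((34-25)/10) = 1.8661
Open time = 34 / 1.8661 = 18.22 min

18.22


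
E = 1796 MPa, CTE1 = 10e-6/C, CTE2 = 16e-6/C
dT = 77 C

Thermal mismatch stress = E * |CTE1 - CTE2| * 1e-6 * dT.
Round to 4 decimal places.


= 1796 * 6e-6 * 77
= 0.8298 MPa

0.8298


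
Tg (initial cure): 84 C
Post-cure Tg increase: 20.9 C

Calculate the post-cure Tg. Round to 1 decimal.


Post-cure Tg = 84 + 20.9 = 104.9 C

104.9


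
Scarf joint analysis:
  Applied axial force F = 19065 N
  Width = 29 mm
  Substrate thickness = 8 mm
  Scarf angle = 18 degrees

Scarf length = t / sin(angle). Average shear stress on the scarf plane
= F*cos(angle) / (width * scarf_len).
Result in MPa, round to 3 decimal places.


Scarf length = 8 / sin(18 deg) = 25.8885 mm
cos(18 deg) = 0.951057
Shear = 19065 * 0.951057 / (29 * 25.8885)
= 24.151 MPa

24.151


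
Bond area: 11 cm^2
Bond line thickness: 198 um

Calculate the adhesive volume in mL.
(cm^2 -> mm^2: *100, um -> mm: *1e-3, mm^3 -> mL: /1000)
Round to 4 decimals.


V = 11*100 * 198*1e-3 / 1000
= 0.2178 mL

0.2178


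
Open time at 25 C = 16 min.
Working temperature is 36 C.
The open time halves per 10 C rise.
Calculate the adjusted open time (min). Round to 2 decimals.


factor = 2^((36 - 25) / 10) = 2.1435
ot = 16 / 2.1435 = 7.46 min

7.46


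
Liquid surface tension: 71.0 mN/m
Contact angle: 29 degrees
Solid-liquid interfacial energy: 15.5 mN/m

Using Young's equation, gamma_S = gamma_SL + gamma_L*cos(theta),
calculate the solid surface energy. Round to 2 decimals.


gamma_S = 15.5 + 71.0 * cos(29)
= 77.60 mN/m

77.60


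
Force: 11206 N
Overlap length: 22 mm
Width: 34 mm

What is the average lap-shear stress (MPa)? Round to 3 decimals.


Average shear stress = F / (overlap * width)
= 11206 / (22 * 34)
= 14.981 MPa

14.981


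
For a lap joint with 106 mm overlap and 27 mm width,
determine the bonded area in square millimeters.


Area = 106 * 27 = 2862 mm^2

2862


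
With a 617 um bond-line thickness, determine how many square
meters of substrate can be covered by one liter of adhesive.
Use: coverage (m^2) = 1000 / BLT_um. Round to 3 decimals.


Coverage = 1000 / 617 = 1.621 m^2

1.621


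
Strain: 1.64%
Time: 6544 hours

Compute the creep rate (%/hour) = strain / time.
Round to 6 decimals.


Creep rate = 1.64 / 6544
= 0.000251 %/h

0.000251


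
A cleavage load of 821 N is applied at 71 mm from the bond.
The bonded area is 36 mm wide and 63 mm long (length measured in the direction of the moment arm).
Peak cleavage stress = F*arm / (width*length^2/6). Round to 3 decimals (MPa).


Moment = 821 * 71 = 58291 N*mm
Section modulus = 36 * 3969 / 6 = 142884 / 6 mm^3
Stress = 58291 / (142884 / 6) = 349746 / 142884
= 2.448 MPa

2.448


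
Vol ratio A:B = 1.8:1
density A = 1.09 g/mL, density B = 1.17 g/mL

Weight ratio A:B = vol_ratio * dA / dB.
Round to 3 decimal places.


Weight ratio = 1.8 * 1.09 / 1.17
= 1.677

1.677


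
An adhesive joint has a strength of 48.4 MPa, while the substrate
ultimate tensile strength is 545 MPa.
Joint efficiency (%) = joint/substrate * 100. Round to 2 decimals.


Efficiency = 48.4 / 545 * 100
= 8.88%

8.88


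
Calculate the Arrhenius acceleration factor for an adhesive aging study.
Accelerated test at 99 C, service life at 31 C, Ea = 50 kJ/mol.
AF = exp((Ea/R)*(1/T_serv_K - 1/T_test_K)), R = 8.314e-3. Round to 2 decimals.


T_test = 372.15 K, T_serv = 304.15 K
Ea/R = 50 / 0.008314 = 6013.95
AF = exp(6013.95 * (1/304.15 - 1/372.15))
= 37.08

37.08


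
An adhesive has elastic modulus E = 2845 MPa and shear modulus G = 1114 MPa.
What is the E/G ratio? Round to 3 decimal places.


E/G = 2845 / 1114 = 2.554

2.554


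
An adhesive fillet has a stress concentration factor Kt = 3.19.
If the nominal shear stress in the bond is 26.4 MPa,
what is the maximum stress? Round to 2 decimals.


Max stress = 26.4 * 3.19 = 84.22 MPa

84.22


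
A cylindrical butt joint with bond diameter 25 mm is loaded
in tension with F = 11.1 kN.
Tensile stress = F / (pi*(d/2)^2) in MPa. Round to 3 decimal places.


Area = pi * (25/2)^2 = 490.8739 mm^2
Stress = 11.1*1000 / 490.8739
= 22.613 MPa

22.613


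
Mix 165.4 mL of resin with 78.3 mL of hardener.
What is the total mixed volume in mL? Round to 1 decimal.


Total = 165.4 + 78.3 = 243.7 mL

243.7


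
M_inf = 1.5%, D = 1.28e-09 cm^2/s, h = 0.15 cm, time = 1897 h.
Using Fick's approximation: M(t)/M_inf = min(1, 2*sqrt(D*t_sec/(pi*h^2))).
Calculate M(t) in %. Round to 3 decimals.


t = 6829200 s
ratio = min(1, 2*sqrt(1.28e-09*6829200/(pi*0.0225)))
= 0.703321
M(t) = 1.5 * 0.703321 = 1.055%

1.055


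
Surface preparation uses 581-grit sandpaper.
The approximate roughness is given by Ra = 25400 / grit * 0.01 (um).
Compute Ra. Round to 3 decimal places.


Ra = 25400 / 581 * 0.01
= 254 / 581
= 0.437 um

0.437


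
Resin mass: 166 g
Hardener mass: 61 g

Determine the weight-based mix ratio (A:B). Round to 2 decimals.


Ratio = 166 / 61 = 2.72

2.72


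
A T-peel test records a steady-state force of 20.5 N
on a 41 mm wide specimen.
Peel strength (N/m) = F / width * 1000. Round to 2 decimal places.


Peel strength = 20.5 / 41 * 1000
= 500.00 N/m

500.00


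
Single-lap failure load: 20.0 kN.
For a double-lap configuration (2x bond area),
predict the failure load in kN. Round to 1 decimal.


Failure load = 20.0 * 2 = 40.0 kN

40.0


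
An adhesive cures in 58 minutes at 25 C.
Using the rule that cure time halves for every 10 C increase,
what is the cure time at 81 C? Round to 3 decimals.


Factor = 2^((81 - 25) / 10) = 48.5029
Cure time = 58 / 48.5029
= 1.196 minutes

1.196


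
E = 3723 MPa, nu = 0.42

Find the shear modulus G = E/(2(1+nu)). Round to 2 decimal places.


G = 3723 / (2 * 1.42)
= 1310.92 MPa

1310.92


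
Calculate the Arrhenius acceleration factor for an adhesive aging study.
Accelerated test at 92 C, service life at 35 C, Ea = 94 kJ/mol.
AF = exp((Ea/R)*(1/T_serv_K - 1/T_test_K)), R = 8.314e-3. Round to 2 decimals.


T_test = 365.15 K, T_serv = 308.15 K
Ea/R = 94 / 0.008314 = 11306.23
AF = exp(11306.23 * (1/308.15 - 1/365.15))
= 307.18

307.18


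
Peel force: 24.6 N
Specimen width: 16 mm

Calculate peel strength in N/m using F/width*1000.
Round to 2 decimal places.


Peel strength = 24.6 / 16 * 1000 = 1537.50 N/m

1537.50


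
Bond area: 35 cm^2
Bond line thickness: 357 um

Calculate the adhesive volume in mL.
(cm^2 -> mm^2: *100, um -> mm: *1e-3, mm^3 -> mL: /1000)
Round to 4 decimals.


V = 35*100 * 357*1e-3 / 1000
= 1.2495 mL

1.2495


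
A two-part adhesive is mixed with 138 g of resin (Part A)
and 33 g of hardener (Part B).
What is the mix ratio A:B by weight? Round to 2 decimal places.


Mix ratio = mass_A / mass_B
= 138 / 33
= 4.18

4.18


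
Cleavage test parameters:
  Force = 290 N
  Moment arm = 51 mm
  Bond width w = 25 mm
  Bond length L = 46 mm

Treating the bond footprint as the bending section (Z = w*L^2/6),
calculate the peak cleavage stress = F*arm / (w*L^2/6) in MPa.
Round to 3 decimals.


M = 290 * 51 = 14790 N*mm
Z = 25 * 46^2 / 6 = 52900 / 6 mm^3
sigma = M / Z = 6 * 14790 / 52900 = 88740 / 52900
= 1.678 MPa

1.678


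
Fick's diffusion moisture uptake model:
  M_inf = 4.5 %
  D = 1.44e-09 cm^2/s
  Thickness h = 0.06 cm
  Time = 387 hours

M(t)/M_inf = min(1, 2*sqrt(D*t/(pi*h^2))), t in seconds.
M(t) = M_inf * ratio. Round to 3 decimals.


t_sec = 387 * 3600 = 1393200
ratio = 2*sqrt(1.44e-09*1393200/(pi*0.06^2))
= min(1, 0.842348)
= 0.842348
M(t) = 4.5 * 0.842348 = 3.791 %

3.791


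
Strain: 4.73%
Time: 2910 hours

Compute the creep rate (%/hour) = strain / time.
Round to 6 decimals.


Creep rate = 4.73 / 2910
= 0.001625 %/h

0.001625


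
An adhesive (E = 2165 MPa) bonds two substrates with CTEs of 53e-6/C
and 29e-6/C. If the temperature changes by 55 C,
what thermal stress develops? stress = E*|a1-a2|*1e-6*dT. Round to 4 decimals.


Stress = 2165 * |53 - 29| * 1e-6 * 55
= 2.8578 MPa

2.8578


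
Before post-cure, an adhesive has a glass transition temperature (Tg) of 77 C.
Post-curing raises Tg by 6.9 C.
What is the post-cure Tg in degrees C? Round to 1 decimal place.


Tg_post = Tg_base + delta_Tg
= 77 + 6.9
= 83.9 C

83.9


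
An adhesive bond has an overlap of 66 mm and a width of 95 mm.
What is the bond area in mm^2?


Bond area = overlap * width
= 66 * 95
= 6270 mm^2

6270


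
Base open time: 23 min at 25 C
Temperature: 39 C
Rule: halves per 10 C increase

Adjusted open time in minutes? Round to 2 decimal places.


Acceleration = 2^((39-25)/10) = 2.6390
Open time = 23 / 2.6390 = 8.72 min

8.72


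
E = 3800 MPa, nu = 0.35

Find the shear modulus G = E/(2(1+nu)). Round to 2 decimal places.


G = 3800 / (2 * 1.35)
= 1407.41 MPa

1407.41


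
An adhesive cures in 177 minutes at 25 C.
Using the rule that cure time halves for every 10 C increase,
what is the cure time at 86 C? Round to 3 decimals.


Factor = 2^((86 - 25) / 10) = 68.5935
Cure time = 177 / 68.5935
= 2.580 minutes

2.580


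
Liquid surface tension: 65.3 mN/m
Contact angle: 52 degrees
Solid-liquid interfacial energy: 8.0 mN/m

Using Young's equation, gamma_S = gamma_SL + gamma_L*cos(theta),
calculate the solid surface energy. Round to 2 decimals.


gamma_S = 8.0 + 65.3 * cos(52)
= 48.20 mN/m

48.20


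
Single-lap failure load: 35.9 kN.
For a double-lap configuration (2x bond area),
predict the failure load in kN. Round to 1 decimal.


Failure load = 35.9 * 2 = 71.8 kN

71.8


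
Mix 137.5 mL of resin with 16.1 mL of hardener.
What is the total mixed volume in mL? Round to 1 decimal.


Total = 137.5 + 16.1 = 153.6 mL

153.6


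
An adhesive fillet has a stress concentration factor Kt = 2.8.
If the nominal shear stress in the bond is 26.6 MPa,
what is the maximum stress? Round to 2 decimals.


Max stress = 26.6 * 2.8 = 74.48 MPa

74.48


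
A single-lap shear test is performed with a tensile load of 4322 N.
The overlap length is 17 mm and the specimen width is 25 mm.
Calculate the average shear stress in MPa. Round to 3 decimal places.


Shear stress = F / (overlap * width)
= 4322 / (17 * 25)
= 4322 / 425
= 10.169 MPa

10.169


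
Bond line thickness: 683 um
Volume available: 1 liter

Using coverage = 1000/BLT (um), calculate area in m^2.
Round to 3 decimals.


1 L = 1e6 mm^3, thickness = 683 um = 0.683 mm
Area = 1e6 / 0.683 mm^2 = (1e6 / 0.683) / 1e6 m^2 = 1000 / 683 m^2
= 1.464 m^2

1.464


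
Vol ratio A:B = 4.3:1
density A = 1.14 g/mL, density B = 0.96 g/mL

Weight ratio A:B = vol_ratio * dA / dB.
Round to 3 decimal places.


Weight ratio = 4.3 * 1.14 / 0.96
= 5.106

5.106


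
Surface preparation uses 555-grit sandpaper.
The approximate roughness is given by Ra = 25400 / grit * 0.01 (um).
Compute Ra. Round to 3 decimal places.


Ra = 25400 / 555 * 0.01
= 254 / 555
= 0.458 um

0.458


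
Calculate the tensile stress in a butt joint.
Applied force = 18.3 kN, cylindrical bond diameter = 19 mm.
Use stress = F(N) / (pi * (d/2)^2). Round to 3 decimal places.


A = pi * 9.5^2 = 283.5287 mm^2
sigma = 18300.0 / 283.5287 = 64.544 MPa

64.544


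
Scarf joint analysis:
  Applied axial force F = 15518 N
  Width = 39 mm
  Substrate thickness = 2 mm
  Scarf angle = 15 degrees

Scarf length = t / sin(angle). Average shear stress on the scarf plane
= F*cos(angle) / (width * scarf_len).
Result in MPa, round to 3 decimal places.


Scarf length = 2 / sin(15 deg) = 7.7274 mm
cos(15 deg) = 0.965926
Shear = 15518 * 0.965926 / (39 * 7.7274)
= 49.737 MPa

49.737


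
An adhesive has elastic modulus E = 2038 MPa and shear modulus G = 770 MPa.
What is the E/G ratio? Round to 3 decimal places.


E/G = 2038 / 770 = 2.647

2.647


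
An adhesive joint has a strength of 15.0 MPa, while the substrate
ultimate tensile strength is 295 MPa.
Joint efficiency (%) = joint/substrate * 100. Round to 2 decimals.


Efficiency = 15.0 / 295 * 100
= 5.08%

5.08


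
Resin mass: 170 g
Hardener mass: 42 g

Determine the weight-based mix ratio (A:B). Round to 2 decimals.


Ratio = 170 / 42 = 4.05

4.05


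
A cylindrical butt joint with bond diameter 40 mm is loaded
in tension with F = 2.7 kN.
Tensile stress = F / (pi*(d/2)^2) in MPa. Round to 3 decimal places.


Area = pi * (40/2)^2 = 1256.6371 mm^2
Stress = 2.7*1000 / 1256.6371
= 2.149 MPa

2.149


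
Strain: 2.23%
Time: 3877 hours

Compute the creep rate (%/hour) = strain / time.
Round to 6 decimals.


Creep rate = 2.23 / 3877
= 0.000575 %/h

0.000575


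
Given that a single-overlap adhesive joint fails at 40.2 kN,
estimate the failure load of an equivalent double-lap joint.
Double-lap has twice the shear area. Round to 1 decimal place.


Double-lap factor = 2
Expected load = 40.2 * 2 = 80.4 kN

80.4


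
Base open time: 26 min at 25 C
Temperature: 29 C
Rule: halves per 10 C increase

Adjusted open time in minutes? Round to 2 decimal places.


Acceleration = 2^((29-25)/10) = 1.3195
Open time = 26 / 1.3195 = 19.70 min

19.70


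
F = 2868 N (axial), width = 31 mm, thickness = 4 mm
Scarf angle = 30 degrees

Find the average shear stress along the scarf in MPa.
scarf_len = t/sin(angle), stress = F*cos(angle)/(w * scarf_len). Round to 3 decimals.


scarf_len = 4/sin(30 deg) = 8.0000
cos(30 deg) = 0.866025
stress = 2868*0.866025/(31*8.0000) = 10.015 MPa

10.015


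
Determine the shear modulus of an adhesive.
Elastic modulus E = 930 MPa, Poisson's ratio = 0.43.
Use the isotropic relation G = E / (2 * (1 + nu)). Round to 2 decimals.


G = 930 / (2*(1+0.43)) = 930 / 2.86
= 325.17 MPa

325.17


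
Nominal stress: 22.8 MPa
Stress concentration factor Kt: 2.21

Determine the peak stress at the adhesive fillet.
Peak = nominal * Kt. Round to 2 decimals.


Peak stress = 22.8 * 2.21
= 50.39 MPa

50.39


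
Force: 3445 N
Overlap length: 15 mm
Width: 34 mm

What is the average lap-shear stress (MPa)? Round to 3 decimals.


Average shear stress = F / (overlap * width)
= 3445 / (15 * 34)
= 6.755 MPa

6.755


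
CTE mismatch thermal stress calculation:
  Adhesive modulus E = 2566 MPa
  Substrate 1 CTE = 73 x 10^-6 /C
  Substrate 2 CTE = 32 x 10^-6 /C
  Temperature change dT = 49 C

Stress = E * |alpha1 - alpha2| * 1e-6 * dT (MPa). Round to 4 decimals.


delta_alpha = |73 - 32| = 41 x 10^-6/C
Stress = 2566 * 41e-6 * 49
= 5.1551 MPa

5.1551


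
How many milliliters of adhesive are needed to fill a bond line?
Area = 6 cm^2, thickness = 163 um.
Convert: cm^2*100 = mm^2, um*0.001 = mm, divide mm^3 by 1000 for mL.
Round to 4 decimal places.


= (6 * 100) * (163 * 0.001) / 1000
= 0.0978 mL

0.0978


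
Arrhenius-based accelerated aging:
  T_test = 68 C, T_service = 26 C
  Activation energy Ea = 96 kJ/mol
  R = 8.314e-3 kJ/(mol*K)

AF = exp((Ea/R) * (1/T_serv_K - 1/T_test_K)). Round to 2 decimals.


T_test_K = 341.15, T_serv_K = 299.15
AF = exp((96/8.314e-3) * (1/299.15 - 1/341.15))
= 115.82

115.82


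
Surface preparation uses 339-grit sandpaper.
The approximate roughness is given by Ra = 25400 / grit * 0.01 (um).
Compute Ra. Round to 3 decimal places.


Ra = 25400 / 339 * 0.01
= 254 / 339
= 0.749 um

0.749


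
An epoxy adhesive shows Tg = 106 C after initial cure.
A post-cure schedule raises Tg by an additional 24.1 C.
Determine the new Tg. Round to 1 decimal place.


New Tg = 106 + 24.1
= 130.1 C

130.1


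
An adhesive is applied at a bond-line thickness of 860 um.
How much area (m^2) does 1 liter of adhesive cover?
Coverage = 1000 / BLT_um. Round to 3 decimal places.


Coverage = 1000 / 860 = 1.163 m^2

1.163


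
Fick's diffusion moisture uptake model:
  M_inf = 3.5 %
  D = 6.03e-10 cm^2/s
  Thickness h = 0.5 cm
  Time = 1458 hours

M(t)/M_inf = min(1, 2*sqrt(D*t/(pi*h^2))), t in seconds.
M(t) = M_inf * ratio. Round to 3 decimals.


t_sec = 1458 * 3600 = 5248800
ratio = 2*sqrt(6.03e-10*5248800/(pi*0.5^2))
= min(1, 0.126962)
= 0.126962
M(t) = 3.5 * 0.126962 = 0.444 %

0.444


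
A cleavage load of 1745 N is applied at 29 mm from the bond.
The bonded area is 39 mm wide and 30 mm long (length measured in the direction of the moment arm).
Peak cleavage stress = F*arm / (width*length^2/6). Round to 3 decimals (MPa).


Moment = 1745 * 29 = 50605 N*mm
Section modulus = 39 * 900 / 6 = 35100 / 6 mm^3
Stress = 50605 / (35100 / 6) = 303630 / 35100
= 8.650 MPa

8.650


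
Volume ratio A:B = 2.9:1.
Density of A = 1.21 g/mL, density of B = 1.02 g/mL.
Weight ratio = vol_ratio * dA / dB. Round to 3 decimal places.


Wt ratio = 2.9 * 1.21 / 1.02
= 3.440

3.440


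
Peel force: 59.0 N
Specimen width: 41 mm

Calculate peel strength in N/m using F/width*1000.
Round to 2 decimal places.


Peel strength = 59.0 / 41 * 1000 = 1439.02 N/m

1439.02


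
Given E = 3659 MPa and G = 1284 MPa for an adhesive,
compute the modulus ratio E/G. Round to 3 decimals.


E/G ratio = 3659 / 1284 = 2.850

2.850


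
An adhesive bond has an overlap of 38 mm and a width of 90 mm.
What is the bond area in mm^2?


Bond area = overlap * width
= 38 * 90
= 3420 mm^2

3420


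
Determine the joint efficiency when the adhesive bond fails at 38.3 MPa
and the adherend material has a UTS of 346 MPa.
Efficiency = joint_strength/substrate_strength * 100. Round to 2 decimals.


Joint efficiency = 38.3 / 346 * 100
= 11.07%

11.07


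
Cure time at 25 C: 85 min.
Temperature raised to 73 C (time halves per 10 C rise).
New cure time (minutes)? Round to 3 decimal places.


Acceleration factor = 2^(48/10) = 27.8576
New time = 85 / 27.8576 = 3.051 min

3.051


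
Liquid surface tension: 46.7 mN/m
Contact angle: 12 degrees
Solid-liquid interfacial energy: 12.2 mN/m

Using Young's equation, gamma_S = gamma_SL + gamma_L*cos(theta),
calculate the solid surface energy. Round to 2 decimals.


gamma_S = 12.2 + 46.7 * cos(12)
= 57.88 mN/m

57.88


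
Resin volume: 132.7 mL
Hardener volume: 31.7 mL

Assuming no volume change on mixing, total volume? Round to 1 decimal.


V_total = 132.7 + 31.7 = 164.4 mL

164.4


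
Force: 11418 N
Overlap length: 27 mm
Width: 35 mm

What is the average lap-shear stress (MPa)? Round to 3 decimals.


Average shear stress = F / (overlap * width)
= 11418 / (27 * 35)
= 12.083 MPa

12.083


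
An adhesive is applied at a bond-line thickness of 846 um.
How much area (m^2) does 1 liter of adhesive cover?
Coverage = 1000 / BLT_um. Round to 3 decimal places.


Coverage = 1000 / 846 = 1.182 m^2

1.182


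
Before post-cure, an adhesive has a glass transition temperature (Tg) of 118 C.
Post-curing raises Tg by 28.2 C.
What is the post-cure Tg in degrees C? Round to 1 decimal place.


Tg_post = Tg_base + delta_Tg
= 118 + 28.2
= 146.2 C

146.2


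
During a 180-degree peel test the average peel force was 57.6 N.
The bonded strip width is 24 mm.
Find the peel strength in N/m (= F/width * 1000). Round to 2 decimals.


Peel strength = F/width * 1000
= 57.6 / 24 * 1000
= 2400.00 N/m

2400.00


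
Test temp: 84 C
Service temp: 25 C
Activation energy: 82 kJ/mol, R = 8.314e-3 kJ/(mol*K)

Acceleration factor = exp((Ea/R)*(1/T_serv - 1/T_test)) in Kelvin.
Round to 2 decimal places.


AF = exp((82/0.008314)*(1/298.15 - 1/357.15))
= 236.22

236.22


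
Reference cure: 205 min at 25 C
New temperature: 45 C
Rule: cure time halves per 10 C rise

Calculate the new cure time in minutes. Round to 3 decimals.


factor = 2^((45-25)/10) = 4.0000
t_new = 205 / 4.0000 = 51.250 min

51.250


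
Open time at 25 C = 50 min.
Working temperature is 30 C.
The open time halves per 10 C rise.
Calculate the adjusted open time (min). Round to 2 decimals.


factor = 2^((30 - 25) / 10) = 1.4142
ot = 50 / 1.4142 = 35.36 min

35.36


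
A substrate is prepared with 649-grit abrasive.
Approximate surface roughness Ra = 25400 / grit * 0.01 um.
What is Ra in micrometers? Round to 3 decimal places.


Ra = 25400 / 649 * 0.01 = 0.391 um

0.391


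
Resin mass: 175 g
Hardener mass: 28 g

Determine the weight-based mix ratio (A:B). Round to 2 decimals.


Ratio = 175 / 28 = 6.25

6.25


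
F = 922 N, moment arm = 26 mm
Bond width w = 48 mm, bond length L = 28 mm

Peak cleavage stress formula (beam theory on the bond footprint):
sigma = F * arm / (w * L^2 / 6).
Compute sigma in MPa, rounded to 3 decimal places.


sigma = (922 * 26) / (48 * 784 / 6)
= 23972 * 6 / 37632
= 143832 / 37632
= 3.822 MPa

3.822


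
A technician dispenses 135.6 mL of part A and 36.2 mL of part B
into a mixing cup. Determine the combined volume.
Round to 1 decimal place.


Combined volume = 135.6 + 36.2
= 171.8 mL

171.8


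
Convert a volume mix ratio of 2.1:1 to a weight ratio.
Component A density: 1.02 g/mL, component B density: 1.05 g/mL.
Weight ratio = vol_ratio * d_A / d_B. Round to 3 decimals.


= 2.1 * 1.02 / 1.05 = 2.040

2.040


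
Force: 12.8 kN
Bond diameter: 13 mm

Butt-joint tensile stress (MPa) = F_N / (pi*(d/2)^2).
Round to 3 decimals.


F_N = 12.8 * 1000 = 12800.0 N
A = pi*(6.5)^2 = 132.7323 mm^2
stress = 12800.0 / 132.7323 = 96.435 MPa

96.435


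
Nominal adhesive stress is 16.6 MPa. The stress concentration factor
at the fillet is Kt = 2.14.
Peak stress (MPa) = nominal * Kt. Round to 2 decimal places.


Peak = 16.6 * 2.14 = 35.52 MPa

35.52


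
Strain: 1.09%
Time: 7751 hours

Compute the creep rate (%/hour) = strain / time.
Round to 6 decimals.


Creep rate = 1.09 / 7751
= 0.000141 %/h

0.000141


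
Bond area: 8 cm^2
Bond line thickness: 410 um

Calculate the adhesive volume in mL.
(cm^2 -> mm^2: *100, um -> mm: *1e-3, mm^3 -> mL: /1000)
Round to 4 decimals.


V = 8*100 * 410*1e-3 / 1000
= 0.3280 mL

0.3280


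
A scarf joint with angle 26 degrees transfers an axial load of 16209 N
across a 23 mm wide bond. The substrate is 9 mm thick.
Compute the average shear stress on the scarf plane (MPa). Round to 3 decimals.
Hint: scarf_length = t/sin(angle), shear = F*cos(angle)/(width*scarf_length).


scarf_length = 9 / sin(26 deg) = 20.5305 mm
cos(26 deg) = 0.898794
shear stress = 16209 * 0.898794 / (23 * 20.5305)
= 30.852 MPa

30.852


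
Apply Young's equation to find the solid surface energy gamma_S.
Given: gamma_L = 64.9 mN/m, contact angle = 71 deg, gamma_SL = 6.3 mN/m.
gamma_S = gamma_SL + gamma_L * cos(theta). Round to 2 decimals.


theta_rad = 71 * pi/180 = 1.239184
gamma_S = 6.3 + 64.9 * cos(1.239184)
= 27.43 mN/m

27.43


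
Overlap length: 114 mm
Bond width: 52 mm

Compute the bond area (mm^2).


Bond area = 114 * 52 = 5928 mm^2

5928


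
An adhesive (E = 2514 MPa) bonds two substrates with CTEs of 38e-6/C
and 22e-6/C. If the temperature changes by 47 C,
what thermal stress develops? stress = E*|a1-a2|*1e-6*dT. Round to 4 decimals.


Stress = 2514 * |38 - 22| * 1e-6 * 47
= 1.8905 MPa

1.8905


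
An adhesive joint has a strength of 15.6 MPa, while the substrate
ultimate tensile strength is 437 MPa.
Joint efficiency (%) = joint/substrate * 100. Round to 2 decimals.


Efficiency = 15.6 / 437 * 100
= 3.57%

3.57


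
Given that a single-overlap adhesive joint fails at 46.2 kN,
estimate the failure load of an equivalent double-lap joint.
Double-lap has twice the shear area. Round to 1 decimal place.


Double-lap factor = 2
Expected load = 46.2 * 2 = 92.4 kN

92.4


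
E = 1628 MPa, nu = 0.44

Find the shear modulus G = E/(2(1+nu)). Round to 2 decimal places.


G = 1628 / (2 * 1.44)
= 565.28 MPa

565.28


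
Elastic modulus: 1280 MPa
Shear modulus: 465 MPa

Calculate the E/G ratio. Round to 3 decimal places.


E / G = 1280 / 465 = 2.753

2.753


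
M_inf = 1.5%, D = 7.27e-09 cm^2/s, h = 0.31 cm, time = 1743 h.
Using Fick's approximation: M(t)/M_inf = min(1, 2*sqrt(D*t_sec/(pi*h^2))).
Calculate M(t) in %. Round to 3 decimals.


t = 6274800 s
ratio = min(1, 2*sqrt(7.27e-09*6274800/(pi*0.0961)))
= 0.777429
M(t) = 1.5 * 0.777429 = 1.166%

1.166


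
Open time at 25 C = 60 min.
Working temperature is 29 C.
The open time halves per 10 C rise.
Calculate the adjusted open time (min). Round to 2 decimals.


factor = 2^((29 - 25) / 10) = 1.3195
ot = 60 / 1.3195 = 45.47 min

45.47


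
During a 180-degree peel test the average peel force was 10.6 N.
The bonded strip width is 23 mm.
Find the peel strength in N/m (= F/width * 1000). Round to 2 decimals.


Peel strength = F/width * 1000
= 10.6 / 23 * 1000
= 460.87 N/m

460.87


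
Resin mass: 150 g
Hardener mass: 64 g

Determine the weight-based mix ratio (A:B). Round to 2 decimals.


Ratio = 150 / 64 = 2.34

2.34


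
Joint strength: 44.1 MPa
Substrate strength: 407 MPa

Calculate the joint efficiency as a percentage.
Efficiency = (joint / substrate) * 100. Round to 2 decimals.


Efficiency = (44.1 / 407) * 100 = 10.84%

10.84


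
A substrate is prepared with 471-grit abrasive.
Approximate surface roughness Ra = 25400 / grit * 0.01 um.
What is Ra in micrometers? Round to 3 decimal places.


Ra = 25400 / 471 * 0.01 = 0.539 um

0.539


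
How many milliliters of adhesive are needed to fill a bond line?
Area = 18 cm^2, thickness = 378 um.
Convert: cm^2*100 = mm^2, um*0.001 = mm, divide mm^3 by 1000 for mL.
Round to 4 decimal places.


= (18 * 100) * (378 * 0.001) / 1000
= 0.6804 mL

0.6804


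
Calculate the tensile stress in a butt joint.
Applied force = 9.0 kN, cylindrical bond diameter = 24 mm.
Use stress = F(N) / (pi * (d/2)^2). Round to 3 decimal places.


A = pi * 12.0^2 = 452.3893 mm^2
sigma = 9000.0 / 452.3893 = 19.894 MPa

19.894


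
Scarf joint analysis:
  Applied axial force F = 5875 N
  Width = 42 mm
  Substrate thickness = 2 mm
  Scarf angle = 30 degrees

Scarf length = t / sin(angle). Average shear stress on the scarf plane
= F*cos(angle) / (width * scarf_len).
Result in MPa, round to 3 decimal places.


Scarf length = 2 / sin(30 deg) = 4.0000 mm
cos(30 deg) = 0.866025
Shear = 5875 * 0.866025 / (42 * 4.0000)
= 30.285 MPa

30.285


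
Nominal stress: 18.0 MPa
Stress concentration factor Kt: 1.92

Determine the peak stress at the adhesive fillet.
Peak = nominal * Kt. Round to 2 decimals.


Peak stress = 18.0 * 1.92
= 34.56 MPa

34.56


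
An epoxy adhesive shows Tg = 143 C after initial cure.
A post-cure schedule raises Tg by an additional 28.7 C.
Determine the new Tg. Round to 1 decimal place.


New Tg = 143 + 28.7
= 171.7 C

171.7


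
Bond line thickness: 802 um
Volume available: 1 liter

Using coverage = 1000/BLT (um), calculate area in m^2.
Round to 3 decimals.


1 L = 1e6 mm^3, thickness = 802 um = 0.802 mm
Area = 1e6 / 0.802 mm^2 = (1e6 / 0.802) / 1e6 m^2 = 1000 / 802 m^2
= 1.247 m^2

1.247


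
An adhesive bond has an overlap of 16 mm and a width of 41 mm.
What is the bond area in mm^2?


Bond area = overlap * width
= 16 * 41
= 656 mm^2

656


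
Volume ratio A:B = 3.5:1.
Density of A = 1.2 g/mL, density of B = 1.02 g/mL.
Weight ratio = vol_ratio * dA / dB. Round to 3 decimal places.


Wt ratio = 3.5 * 1.2 / 1.02
= 4.118

4.118


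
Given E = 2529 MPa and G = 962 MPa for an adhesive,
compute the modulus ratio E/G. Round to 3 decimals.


E/G ratio = 2529 / 962 = 2.629

2.629


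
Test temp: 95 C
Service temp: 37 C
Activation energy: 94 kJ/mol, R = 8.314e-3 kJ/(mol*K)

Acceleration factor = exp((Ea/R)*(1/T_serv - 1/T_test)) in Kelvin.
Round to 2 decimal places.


AF = exp((94/0.008314)*(1/310.15 - 1/368.15))
= 312.04

312.04


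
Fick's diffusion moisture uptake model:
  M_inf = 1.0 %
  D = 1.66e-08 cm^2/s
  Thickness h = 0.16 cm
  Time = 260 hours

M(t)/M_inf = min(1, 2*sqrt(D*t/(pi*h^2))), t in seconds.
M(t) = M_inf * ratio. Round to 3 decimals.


t_sec = 260 * 3600 = 936000
ratio = 2*sqrt(1.66e-08*936000/(pi*0.16^2))
= min(1, 0.879077)
= 0.879077
M(t) = 1.0 * 0.879077 = 0.879 %

0.879


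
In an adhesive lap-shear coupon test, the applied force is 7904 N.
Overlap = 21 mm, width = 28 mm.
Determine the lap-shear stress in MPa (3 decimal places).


stress = F / (overlap * width)
= 7904 / (21 * 28)
= 13.442 MPa

13.442


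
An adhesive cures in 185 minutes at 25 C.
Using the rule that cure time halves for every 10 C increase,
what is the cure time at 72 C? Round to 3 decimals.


Factor = 2^((72 - 25) / 10) = 25.9921
Cure time = 185 / 25.9921
= 7.118 minutes

7.118


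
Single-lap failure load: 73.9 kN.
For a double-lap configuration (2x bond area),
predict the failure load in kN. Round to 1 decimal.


Failure load = 73.9 * 2 = 147.8 kN

147.8


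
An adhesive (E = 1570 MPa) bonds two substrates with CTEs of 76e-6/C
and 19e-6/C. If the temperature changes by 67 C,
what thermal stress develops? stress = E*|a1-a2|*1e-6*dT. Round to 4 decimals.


Stress = 1570 * |76 - 19| * 1e-6 * 67
= 5.9958 MPa

5.9958


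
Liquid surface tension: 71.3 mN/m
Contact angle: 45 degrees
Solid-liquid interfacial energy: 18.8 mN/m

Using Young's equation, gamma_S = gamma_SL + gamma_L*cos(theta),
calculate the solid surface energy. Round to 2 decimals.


gamma_S = 18.8 + 71.3 * cos(45)
= 69.22 mN/m

69.22


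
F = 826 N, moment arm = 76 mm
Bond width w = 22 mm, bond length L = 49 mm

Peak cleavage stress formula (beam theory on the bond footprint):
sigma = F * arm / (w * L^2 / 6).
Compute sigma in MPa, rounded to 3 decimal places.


sigma = (826 * 76) / (22 * 2401 / 6)
= 62776 * 6 / 52822
= 376656 / 52822
= 7.131 MPa

7.131


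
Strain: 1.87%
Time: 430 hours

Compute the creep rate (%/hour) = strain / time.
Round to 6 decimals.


Creep rate = 1.87 / 430
= 0.004349 %/h

0.004349


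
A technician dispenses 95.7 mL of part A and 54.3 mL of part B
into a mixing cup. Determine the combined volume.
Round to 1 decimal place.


Combined volume = 95.7 + 54.3
= 150.0 mL

150.0


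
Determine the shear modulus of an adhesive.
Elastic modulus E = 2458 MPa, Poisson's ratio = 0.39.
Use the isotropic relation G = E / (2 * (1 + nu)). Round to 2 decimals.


G = 2458 / (2*(1+0.39)) = 2458 / 2.78
= 884.17 MPa

884.17


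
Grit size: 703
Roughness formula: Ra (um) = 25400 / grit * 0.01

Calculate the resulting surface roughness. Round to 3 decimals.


Ra = 25400 / 703 * 0.01
= 0.361 um

0.361


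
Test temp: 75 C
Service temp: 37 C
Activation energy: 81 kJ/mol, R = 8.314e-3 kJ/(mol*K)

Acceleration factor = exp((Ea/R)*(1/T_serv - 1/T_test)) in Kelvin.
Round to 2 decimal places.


AF = exp((81/0.008314)*(1/310.15 - 1/348.15))
= 30.83

30.83


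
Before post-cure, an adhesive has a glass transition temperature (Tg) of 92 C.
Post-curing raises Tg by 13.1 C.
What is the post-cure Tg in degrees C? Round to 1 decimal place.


Tg_post = Tg_base + delta_Tg
= 92 + 13.1
= 105.1 C

105.1


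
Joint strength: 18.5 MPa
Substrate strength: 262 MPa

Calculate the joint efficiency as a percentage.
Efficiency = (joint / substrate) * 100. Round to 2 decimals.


Efficiency = (18.5 / 262) * 100 = 7.06%

7.06


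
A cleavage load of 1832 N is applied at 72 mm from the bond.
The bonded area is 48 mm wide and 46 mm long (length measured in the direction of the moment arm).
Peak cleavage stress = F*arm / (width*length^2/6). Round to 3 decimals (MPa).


Moment = 1832 * 72 = 131904 N*mm
Section modulus = 48 * 2116 / 6 = 101568 / 6 mm^3
Stress = 131904 / (101568 / 6) = 791424 / 101568
= 7.792 MPa

7.792


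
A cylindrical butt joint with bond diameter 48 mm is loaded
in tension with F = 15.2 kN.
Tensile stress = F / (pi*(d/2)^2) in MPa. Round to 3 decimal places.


Area = pi * (48/2)^2 = 1809.5574 mm^2
Stress = 15.2*1000 / 1809.5574
= 8.400 MPa

8.400


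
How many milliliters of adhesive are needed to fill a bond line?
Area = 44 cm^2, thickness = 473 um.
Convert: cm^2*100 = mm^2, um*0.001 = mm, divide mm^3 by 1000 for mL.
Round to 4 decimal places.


= (44 * 100) * (473 * 0.001) / 1000
= 2.0812 mL

2.0812


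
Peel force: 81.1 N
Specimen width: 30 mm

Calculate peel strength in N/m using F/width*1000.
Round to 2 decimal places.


Peel strength = 81.1 / 30 * 1000 = 2703.33 N/m

2703.33


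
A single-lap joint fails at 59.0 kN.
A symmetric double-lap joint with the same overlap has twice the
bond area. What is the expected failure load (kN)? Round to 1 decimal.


Double-lap load = 2 * 59.0 = 118.0 kN

118.0


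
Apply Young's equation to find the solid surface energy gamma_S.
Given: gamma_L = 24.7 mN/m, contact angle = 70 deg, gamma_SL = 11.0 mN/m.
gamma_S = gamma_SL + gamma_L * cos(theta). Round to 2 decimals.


theta_rad = 70 * pi/180 = 1.221730
gamma_S = 11.0 + 24.7 * cos(1.221730)
= 19.45 mN/m

19.45


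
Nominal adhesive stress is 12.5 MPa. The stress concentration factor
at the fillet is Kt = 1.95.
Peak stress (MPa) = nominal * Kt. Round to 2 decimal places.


Peak = 12.5 * 1.95 = 24.38 MPa

24.38


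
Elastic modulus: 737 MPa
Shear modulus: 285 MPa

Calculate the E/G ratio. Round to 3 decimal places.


E / G = 737 / 285 = 2.586

2.586


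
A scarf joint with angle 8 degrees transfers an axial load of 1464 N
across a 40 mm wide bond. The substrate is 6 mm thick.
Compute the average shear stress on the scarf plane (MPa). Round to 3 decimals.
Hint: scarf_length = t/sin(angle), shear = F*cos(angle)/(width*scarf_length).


scarf_length = 6 / sin(8 deg) = 43.1118 mm
cos(8 deg) = 0.990268
shear stress = 1464 * 0.990268 / (40 * 43.1118)
= 0.841 MPa

0.841
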